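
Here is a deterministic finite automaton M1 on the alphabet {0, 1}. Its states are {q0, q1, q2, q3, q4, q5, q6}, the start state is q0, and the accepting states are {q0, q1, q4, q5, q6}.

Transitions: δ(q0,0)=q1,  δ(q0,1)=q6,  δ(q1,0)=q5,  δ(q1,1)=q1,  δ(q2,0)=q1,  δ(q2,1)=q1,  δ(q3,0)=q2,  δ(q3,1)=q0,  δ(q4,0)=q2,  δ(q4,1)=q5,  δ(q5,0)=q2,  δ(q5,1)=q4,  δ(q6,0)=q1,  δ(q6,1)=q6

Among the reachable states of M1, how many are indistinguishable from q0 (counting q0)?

States {q3} cannot be reached from the start state, so discard them.
P0 = {q0,q1,q4,q5,q6} | {q2}.
Refine {q0,q1,q4,q5,q6} on symbol 0: members go to different blocks, giving {q0,q1,q6} and {q4,q5}.
Split {q0,q1,q6} by δ(·,0) → {q0,q6} and {q1}.
No further refinement is possible. Final partition (4 blocks): {q0,q6} | {q2} | {q4,q5} | {q1}.
State q0 belongs to the block {q0,q6}, which has 2 states.

2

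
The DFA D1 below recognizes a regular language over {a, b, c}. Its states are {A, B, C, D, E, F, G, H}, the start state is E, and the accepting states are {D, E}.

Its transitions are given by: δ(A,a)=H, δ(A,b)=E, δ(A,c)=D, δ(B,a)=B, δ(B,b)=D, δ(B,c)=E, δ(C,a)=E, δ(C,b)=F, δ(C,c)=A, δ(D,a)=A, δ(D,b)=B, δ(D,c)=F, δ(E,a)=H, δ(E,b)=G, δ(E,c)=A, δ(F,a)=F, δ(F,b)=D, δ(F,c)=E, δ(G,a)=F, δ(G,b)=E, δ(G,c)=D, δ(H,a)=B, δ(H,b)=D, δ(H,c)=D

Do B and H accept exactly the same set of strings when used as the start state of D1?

First remove the unreachable states {C}; 7 states remain.
P0 = {D,E} | {A,B,F,G,H}.
The partition is now stable with 2 blocks: {D,E} | {A,B,F,G,H}.
B and H lie in the same block of the stable partition, so they are equivalent — no string distinguishes them.

Yes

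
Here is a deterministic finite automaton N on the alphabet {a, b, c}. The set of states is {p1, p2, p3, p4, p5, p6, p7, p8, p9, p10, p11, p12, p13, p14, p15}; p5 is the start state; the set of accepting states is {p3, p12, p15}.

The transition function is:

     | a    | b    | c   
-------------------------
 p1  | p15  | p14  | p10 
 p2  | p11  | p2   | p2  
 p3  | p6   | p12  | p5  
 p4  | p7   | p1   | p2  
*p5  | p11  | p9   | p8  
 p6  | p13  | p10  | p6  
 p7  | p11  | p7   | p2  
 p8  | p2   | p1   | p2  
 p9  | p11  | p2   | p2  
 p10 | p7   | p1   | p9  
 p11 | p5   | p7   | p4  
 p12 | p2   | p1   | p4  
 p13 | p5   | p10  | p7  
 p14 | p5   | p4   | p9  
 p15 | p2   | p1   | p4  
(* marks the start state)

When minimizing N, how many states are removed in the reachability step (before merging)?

4

Starting at p5 and following transitions, the reachable set is {p1, p2, p4, p5, p7, p8, p9, p10, p11, p14, p15}. That leaves p3, p6, p12, p13 unreachable — 4 in total.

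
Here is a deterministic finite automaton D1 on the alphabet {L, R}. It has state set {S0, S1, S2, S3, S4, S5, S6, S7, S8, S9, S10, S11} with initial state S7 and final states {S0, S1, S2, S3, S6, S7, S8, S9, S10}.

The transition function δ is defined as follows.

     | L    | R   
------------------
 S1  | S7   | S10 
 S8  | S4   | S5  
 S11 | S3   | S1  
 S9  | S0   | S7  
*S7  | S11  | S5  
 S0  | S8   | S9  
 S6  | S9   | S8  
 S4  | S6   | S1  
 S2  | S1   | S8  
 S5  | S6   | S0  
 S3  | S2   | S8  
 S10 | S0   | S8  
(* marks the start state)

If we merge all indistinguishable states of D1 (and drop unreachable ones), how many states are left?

Initial partition by acceptance: {S0,S1,S2,S3,S6,S7,S8,S9,S10} | {S4,S5,S11}.
On input L, block {S0,S1,S2,S3,S6,S7,S8,S9,S10} splits into {S0,S1,S2,S3,S6,S9,S10} and {S7,S8}.
Split {S0,S1,S2,S3,S6,S9,S10} by δ(·,L) → {S2,S3,S6,S9,S10} and {S0,S1}.
Split {S2,S3,S6,S9,S10} by δ(·,L) → {S2,S9,S10} and {S3,S6}.
The partition is now stable with 5 blocks: {S2,S9,S10} | {S4,S5,S11} | {S7,S8} | {S0,S1} | {S3,S6}.

5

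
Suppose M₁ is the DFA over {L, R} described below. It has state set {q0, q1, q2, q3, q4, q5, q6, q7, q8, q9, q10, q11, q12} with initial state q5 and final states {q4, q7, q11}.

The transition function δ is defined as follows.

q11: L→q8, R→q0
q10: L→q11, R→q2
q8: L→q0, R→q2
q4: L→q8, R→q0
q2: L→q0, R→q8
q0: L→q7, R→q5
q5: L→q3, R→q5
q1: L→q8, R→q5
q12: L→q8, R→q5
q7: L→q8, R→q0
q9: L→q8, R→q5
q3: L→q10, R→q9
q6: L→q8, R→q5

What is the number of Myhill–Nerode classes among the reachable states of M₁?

States {q1,q4,q6,q12} cannot be reached from the start state, so discard them.
P0 = {q7,q11} | {q0,q2,q3,q5,q8,q9,q10}.
Refine {q0,q2,q3,q5,q8,q9,q10} on symbol L: members go to different blocks, giving {q2,q3,q5,q8,q9} and {q0,q10}.
On input L, block {q2,q3,q5,q8,q9} splits into {q2,q3,q8} and {q5,q9}.
On input R, block {q2,q3,q8} splits into {q2,q8} and {q3}.
Split {q0,q10} by δ(·,R) → {q0} and {q10}.
Split {q5,q9} by δ(·,L) → {q5} and {q9}.
The partition is now stable with 7 blocks: {q7,q11} | {q2,q8} | {q0} | {q5} | {q3} | {q10} | {q9}.

7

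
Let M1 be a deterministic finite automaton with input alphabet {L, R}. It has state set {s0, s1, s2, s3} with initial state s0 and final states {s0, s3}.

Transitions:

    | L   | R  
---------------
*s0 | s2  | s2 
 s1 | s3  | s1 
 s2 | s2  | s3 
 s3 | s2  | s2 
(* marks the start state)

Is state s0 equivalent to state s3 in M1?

Yes

First remove the unreachable states {s1}; 3 states remain.
Start with accepting vs non-accepting: {s0,s3} | {s2}.
Stable partition: {s0,s3} | {s2} — 2 equivalence classes.
s0 and s3 lie in the same block of the stable partition, so they are equivalent — no string distinguishes them.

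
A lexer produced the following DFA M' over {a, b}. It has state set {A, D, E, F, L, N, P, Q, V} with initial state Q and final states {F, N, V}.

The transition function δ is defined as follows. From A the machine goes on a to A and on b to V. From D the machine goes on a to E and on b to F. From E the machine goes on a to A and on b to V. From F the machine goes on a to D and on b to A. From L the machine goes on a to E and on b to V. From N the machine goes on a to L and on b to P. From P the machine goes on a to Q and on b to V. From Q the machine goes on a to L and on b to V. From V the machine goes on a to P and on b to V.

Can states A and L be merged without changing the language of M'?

First remove the unreachable states {D,F,N}; 6 states remain.
Start with accepting vs non-accepting: {V} | {A,E,L,P,Q}.
Stable partition: {V} | {A,E,L,P,Q} — 2 equivalence classes.
A and L lie in the same block of the stable partition, so they are equivalent — no string distinguishes them.

Yes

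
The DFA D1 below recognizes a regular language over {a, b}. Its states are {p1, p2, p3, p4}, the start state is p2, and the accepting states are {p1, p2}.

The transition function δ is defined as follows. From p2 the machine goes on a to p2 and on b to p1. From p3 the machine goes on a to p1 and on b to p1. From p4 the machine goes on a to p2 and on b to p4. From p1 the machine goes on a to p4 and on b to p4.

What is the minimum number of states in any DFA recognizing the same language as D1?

3

Reachable states from the start: {p1,p2,p4}. Unreachable: {p3} — drop them.
Initial partition by acceptance: {p1,p2} | {p4}.
Split {p1,p2} by δ(·,a) → {p1} and {p2}.
No further refinement is possible. Final partition (3 blocks): {p1} | {p4} | {p2}.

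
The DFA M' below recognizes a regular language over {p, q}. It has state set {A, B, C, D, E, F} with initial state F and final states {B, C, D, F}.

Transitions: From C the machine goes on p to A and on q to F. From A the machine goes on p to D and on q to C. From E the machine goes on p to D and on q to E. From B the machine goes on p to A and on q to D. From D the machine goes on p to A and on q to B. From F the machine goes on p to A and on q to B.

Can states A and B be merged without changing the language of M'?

No

First remove the unreachable states {E}; 5 states remain.
Start with accepting vs non-accepting: {B,C,D,F} | {A}.
Stable partition: {B,C,D,F} | {A} — 2 equivalence classes.
A and B end up in different blocks, so they are distinguishable. For instance, the string 'ε' is accepted from only B.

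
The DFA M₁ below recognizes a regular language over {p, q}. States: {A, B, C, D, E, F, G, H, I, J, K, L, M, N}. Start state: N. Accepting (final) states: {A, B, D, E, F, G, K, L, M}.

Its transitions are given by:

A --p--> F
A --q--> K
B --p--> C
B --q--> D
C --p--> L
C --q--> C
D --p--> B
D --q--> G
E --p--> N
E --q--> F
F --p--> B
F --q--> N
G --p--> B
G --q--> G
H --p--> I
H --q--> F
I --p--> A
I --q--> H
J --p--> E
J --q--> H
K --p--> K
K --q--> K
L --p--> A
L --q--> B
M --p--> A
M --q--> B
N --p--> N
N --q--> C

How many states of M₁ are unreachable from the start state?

5

No path from N leads to E, H, I, J, M; the other 9 states are all reachable.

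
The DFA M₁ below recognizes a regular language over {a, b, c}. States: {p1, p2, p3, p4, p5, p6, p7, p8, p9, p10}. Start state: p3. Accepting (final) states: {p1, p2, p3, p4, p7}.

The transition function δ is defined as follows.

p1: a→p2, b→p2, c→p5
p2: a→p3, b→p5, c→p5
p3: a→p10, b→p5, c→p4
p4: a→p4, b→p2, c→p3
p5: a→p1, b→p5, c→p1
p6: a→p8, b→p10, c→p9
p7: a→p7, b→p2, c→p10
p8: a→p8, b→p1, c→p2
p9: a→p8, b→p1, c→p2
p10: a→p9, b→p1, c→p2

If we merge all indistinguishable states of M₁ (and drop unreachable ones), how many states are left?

States {p6,p7} cannot be reached from the start state, so discard them.
Initial partition by acceptance: {p1,p2,p3,p4} | {p5,p8,p9,p10}.
Split {p1,p2,p3,p4} by δ(·,a) → {p1,p2,p4} and {p3}.
Split {p1,p2,p4} by δ(·,a) → {p1,p4} and {p2}.
Split {p1,p4} by δ(·,a) → {p1} and {p4}.
On input a, block {p5,p8,p9,p10} splits into {p8,p9,p10} and {p5}.
The partition is now stable with 6 blocks: {p1} | {p8,p9,p10} | {p3} | {p2} | {p4} | {p5}.

6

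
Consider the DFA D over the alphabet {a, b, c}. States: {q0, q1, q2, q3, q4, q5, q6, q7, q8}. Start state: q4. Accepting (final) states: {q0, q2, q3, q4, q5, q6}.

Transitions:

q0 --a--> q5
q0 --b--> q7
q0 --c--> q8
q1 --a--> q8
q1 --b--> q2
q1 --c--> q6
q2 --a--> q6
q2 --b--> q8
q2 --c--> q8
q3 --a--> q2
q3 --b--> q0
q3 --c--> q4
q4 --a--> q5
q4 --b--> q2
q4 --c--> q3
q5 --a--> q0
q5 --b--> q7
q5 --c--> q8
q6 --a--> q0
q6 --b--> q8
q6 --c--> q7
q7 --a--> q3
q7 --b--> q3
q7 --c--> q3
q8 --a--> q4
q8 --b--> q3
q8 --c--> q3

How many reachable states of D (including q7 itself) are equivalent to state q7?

States {q1} cannot be reached from the start state, so discard them.
Initial partition by acceptance: {q0,q2,q3,q4,q5,q6} | {q7,q8}.
On input b, block {q0,q2,q3,q4,q5,q6} splits into {q0,q2,q5,q6} and {q3,q4}.
No further refinement is possible. Final partition (3 blocks): {q0,q2,q5,q6} | {q7,q8} | {q3,q4}.
The equivalence class containing q7 is {q7,q8}, of size 2.

2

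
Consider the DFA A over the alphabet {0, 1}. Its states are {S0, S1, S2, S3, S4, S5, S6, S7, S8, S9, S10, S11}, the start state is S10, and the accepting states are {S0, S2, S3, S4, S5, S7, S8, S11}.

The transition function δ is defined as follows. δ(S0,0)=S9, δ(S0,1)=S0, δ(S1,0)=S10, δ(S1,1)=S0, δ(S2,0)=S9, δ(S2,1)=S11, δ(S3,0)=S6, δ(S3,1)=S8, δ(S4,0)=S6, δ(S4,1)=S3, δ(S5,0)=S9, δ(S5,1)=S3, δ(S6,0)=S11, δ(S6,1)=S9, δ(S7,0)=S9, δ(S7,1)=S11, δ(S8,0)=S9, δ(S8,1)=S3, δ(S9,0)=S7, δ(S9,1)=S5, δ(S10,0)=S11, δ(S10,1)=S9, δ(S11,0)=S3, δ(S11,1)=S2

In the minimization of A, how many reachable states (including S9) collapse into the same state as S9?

States {S0,S1,S4} cannot be reached from the start state, so discard them.
Start with accepting vs non-accepting: {S2,S3,S5,S7,S8,S11} | {S6,S9,S10}.
Refine {S2,S3,S5,S7,S8,S11} on symbol 0: members go to different blocks, giving {S2,S3,S5,S7,S8} and {S11}.
On input 1, block {S2,S3,S5,S7,S8} splits into {S3,S5,S8} and {S2,S7}.
Split {S6,S9,S10} by δ(·,0) → {S6,S10} and {S9}.
On input 0, block {S3,S5,S8} splits into {S5,S8} and {S3}.
Stable partition: {S5,S8} | {S6,S10} | {S11} | {S2,S7} | {S9} | {S3} — 6 equivalence classes.
The equivalence class containing S9 is {S9}, of size 1.

1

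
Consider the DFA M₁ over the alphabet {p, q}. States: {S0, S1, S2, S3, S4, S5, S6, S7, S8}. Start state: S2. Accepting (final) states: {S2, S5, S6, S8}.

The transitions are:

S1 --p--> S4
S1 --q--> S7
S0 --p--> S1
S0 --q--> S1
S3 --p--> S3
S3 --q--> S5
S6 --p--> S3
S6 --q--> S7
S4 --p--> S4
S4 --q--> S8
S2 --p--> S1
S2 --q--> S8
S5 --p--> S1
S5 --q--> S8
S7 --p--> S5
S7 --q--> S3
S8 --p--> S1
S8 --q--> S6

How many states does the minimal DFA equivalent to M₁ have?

Reachable states from the start: {S1,S2,S3,S4,S5,S6,S7,S8}. Unreachable: {S0} — drop them.
P0 = {S2,S5,S6,S8} | {S1,S3,S4,S7}.
On input q, block {S2,S5,S6,S8} splits into {S2,S5,S8} and {S6}.
On input q, block {S2,S5,S8} splits into {S2,S5} and {S8}.
Split {S1,S3,S4,S7} by δ(·,p) → {S1,S3,S4} and {S7}.
Refine {S1,S3,S4} on symbol q: members go to different blocks, giving {S1} and {S3} and {S4}.
Stable partition: {S2,S5} | {S1} | {S6} | {S8} | {S7} | {S3} | {S4} — 7 equivalence classes.

7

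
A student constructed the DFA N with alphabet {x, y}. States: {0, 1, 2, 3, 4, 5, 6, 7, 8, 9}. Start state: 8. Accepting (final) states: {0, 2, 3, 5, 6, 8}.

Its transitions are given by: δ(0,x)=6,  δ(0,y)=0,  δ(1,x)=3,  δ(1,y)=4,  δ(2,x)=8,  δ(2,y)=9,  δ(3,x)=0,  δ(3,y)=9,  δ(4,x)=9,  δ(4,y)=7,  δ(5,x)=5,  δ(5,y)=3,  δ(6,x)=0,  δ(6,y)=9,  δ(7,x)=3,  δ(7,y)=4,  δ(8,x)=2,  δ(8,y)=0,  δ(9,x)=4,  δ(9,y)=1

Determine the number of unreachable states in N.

Starting at 8 and following transitions, the reachable set is {0, 1, 2, 3, 4, 6, 7, 8, 9}. That leaves 5 unreachable — 1 in total.

1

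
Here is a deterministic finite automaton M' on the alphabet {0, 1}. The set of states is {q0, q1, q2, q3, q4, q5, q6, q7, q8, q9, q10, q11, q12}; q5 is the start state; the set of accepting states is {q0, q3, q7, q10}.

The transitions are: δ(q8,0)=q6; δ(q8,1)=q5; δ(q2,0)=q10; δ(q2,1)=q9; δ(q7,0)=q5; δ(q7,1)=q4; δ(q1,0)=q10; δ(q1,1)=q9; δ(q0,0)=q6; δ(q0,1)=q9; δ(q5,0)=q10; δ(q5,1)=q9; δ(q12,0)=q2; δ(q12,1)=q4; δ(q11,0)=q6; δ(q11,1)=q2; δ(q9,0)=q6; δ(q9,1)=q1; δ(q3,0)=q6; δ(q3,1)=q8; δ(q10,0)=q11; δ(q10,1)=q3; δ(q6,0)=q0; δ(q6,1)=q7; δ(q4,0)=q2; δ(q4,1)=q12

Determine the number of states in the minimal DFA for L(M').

Every state is reachable, so we keep all 13.
P0 = {q0,q3,q7,q10} | {q1,q2,q4,q5,q6,q8,q9,q11,q12}.
On input 1, block {q0,q3,q7,q10} splits into {q0,q3,q7} and {q10}.
Refine {q1,q2,q4,q5,q6,q8,q9,q11,q12} on symbol 0: members go to different blocks, giving {q4,q8,q9,q11,q12} and {q1,q2,q5} and {q6}.
On input 0, block {q0,q3,q7} splits into {q0,q3} and {q7}.
Split {q4,q8,q9,q11,q12} by δ(·,0) → {q8,q9,q11} and {q4,q12}.
No further refinement is possible. Final partition (7 blocks): {q0,q3} | {q8,q9,q11} | {q10} | {q1,q2,q5} | {q6} | {q7} | {q4,q12}.

7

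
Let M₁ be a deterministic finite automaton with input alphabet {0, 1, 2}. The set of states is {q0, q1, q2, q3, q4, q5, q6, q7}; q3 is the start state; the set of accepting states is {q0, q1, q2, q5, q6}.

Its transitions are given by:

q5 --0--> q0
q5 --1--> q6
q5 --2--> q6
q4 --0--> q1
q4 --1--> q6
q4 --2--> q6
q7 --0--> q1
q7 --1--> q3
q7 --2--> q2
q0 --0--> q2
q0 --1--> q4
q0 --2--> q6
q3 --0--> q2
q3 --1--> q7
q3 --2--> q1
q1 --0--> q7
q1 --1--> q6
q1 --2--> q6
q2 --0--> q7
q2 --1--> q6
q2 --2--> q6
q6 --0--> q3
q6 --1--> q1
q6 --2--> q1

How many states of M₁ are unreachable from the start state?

3

Starting at q3 and following transitions, the reachable set is {q1, q2, q3, q6, q7}. That leaves q0, q4, q5 unreachable — 3 in total.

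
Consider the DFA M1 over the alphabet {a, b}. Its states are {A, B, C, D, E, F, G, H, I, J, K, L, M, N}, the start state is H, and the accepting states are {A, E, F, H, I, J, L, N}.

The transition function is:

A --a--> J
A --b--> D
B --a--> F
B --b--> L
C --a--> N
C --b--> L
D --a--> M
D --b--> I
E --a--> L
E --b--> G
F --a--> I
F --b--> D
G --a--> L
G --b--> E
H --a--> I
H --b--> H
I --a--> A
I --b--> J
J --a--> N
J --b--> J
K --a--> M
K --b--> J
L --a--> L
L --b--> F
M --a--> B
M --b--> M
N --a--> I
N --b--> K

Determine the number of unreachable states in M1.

3

BFS from H reaches {A, B, D, F, H, I, J, K, L, M, N}; the 3 state(s) C, E, G are never visited.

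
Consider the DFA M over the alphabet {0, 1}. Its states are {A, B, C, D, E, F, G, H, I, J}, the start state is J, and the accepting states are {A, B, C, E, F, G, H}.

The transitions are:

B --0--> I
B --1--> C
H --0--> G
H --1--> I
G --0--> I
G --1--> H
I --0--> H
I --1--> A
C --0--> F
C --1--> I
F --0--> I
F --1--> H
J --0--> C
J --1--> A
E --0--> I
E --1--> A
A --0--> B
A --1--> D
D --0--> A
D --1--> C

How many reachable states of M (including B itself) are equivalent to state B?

Reachable states from the start: {A,B,C,D,F,G,H,I,J}. Unreachable: {E} — drop them.
P0 = {A,B,C,F,G,H} | {D,I,J}.
Refine {A,B,C,F,G,H} on symbol 0: members go to different blocks, giving {A,C,H} and {B,F,G}.
Stable partition: {A,C,H} | {D,I,J} | {B,F,G} — 3 equivalence classes.
State B belongs to the block {B,F,G}, which has 3 states.

3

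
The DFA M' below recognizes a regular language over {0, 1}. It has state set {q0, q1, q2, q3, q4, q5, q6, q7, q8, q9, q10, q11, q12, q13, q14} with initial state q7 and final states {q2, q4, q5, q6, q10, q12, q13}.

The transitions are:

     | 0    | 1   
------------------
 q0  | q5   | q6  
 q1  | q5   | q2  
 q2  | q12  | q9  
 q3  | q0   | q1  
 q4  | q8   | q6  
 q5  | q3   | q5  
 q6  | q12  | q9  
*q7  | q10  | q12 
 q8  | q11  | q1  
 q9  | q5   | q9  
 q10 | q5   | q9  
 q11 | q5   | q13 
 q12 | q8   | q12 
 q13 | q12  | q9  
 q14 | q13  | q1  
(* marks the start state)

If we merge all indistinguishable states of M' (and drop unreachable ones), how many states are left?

6

States {q4,q14} cannot be reached from the start state, so discard them.
Start with accepting vs non-accepting: {q2,q5,q6,q10,q12,q13} | {q0,q1,q3,q7,q8,q9,q11}.
Refine {q2,q5,q6,q10,q12,q13} on symbol 0: members go to different blocks, giving {q2,q6,q10,q13} and {q5,q12}.
On input 0, block {q0,q1,q3,q7,q8,q9,q11} splits into {q0,q1,q9,q11} and {q3,q8} and {q7}.
Split {q0,q1,q9,q11} by δ(·,1) → {q0,q1,q11} and {q9}.
The partition is now stable with 6 blocks: {q2,q6,q10,q13} | {q0,q1,q11} | {q5,q12} | {q3,q8} | {q7} | {q9}.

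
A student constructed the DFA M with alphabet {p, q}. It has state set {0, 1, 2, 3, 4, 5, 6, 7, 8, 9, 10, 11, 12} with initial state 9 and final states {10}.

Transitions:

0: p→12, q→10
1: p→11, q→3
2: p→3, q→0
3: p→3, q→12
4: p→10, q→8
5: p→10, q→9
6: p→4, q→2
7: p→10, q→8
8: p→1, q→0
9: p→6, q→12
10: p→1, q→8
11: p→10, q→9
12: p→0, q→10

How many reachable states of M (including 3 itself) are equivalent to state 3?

Reachable states from the start: {0,1,2,3,4,6,8,9,10,11,12}. Unreachable: {5,7} — drop them.
Start with accepting vs non-accepting: {10} | {0,1,2,3,4,6,8,9,11,12}.
Split {0,1,2,3,4,6,8,9,11,12} by δ(·,p) → {0,1,2,3,6,8,9,12} and {4,11}.
Split {0,1,2,3,6,8,9,12} by δ(·,p) → {0,2,3,8,9,12} and {1,6}.
On input p, block {0,2,3,8,9,12} splits into {0,2,3,12} and {8,9}.
Refine {0,2,3,12} on symbol q: members go to different blocks, giving {0,12} and {2,3}.
The partition is now stable with 6 blocks: {10} | {0,12} | {4,11} | {1,6} | {8,9} | {2,3}.
State 3 belongs to the block {2,3}, which has 2 states.

2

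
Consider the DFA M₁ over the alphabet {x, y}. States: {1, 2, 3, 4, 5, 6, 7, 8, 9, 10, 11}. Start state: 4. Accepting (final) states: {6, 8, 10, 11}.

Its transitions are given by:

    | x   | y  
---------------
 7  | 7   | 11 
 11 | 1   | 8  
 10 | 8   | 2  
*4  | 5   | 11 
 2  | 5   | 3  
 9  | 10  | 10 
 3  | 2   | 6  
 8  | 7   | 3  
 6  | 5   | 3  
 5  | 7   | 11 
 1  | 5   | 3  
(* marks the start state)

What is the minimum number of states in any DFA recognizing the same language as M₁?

States {9,10} cannot be reached from the start state, so discard them.
Start with accepting vs non-accepting: {6,8,11} | {1,2,3,4,5,7}.
Refine {6,8,11} on symbol y: members go to different blocks, giving {6,8} and {11}.
Refine {1,2,3,4,5,7} on symbol y: members go to different blocks, giving {4,5,7} and {1,2} and {3}.
Stable partition: {6,8} | {4,5,7} | {11} | {1,2} | {3} — 5 equivalence classes.

5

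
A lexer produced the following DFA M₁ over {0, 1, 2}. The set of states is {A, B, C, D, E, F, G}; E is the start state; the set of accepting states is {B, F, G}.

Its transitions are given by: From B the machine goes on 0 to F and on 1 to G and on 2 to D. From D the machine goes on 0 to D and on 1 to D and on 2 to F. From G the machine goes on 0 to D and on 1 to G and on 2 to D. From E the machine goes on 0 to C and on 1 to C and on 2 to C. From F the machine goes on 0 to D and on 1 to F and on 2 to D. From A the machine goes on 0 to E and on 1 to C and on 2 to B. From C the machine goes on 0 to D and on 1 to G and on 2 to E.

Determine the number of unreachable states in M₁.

Starting at E and following transitions, the reachable set is {C, D, E, F, G}. That leaves A, B unreachable — 2 in total.

2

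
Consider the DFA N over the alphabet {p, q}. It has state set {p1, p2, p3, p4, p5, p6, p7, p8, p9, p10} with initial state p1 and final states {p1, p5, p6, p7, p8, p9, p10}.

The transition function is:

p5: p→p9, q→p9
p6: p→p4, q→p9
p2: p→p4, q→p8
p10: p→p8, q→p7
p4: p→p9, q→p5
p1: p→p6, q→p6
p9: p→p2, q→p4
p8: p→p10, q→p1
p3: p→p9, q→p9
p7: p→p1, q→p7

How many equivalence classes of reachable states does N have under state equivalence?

9

States {p3} cannot be reached from the start state, so discard them.
Initial partition by acceptance: {p1,p5,p6,p7,p8,p9,p10} | {p2,p4}.
Refine {p1,p5,p6,p7,p8,p9,p10} on symbol p: members go to different blocks, giving {p1,p5,p7,p8,p10} and {p6,p9}.
On input p, block {p1,p5,p7,p8,p10} splits into {p7,p8,p10} and {p1,p5}.
On input p, block {p7,p8,p10} splits into {p8,p10} and {p7}.
Split {p8,p10} by δ(·,q) → {p8} and {p10}.
On input p, block {p2,p4} splits into {p2} and {p4}.
Refine {p6,p9} on symbol p: members go to different blocks, giving {p6} and {p9}.
Split {p1,p5} by δ(·,p) → {p1} and {p5}.
Stable partition: {p8} | {p2} | {p6} | {p1} | {p7} | {p10} | {p4} | {p9} | {p5} — 9 equivalence classes.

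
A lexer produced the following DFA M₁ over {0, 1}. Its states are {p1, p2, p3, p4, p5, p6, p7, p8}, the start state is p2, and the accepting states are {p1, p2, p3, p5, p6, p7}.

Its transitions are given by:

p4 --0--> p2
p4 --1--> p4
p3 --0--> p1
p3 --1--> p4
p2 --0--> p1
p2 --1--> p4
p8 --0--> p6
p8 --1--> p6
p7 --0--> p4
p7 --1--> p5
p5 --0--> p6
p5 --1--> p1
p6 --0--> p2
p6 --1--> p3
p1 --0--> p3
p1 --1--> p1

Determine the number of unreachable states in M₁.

Starting at p2 and following transitions, the reachable set is {p1, p2, p3, p4}. That leaves p5, p6, p7, p8 unreachable — 4 in total.

4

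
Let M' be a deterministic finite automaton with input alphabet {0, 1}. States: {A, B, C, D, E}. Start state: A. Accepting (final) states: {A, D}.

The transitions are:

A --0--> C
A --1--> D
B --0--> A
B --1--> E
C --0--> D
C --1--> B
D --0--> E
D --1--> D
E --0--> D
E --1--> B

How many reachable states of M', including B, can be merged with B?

3

P0 = {A,D} | {B,C,E}.
The partition is now stable with 2 blocks: {A,D} | {B,C,E}.
The equivalence class containing B is {B,C,E}, of size 3.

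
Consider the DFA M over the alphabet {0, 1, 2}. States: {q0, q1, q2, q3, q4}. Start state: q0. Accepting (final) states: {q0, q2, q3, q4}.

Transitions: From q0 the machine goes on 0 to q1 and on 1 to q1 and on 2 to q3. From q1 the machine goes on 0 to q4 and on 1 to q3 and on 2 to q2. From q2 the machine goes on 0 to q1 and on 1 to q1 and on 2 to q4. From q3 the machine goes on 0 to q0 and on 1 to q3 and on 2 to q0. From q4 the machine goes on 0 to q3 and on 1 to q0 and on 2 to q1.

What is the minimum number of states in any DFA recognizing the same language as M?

5

Start with accepting vs non-accepting: {q0,q2,q3,q4} | {q1}.
Refine {q0,q2,q3,q4} on symbol 0: members go to different blocks, giving {q0,q2} and {q3,q4}.
On input 0, block {q3,q4} splits into {q3} and {q4}.
On input 2, block {q0,q2} splits into {q0} and {q2}.
The partition is now stable with 5 blocks: {q0} | {q1} | {q3} | {q4} | {q2}.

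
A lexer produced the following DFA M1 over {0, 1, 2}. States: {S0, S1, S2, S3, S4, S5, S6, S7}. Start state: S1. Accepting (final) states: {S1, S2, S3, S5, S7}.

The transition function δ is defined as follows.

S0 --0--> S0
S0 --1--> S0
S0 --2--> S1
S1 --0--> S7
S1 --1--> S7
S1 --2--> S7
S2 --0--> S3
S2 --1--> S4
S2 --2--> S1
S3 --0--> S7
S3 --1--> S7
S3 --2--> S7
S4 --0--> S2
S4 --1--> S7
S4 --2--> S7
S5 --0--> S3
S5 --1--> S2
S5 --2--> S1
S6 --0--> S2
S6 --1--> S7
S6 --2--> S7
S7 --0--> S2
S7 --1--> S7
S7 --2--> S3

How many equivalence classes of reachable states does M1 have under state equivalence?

4

Reachable states from the start: {S1,S2,S3,S4,S7}. Unreachable: {S0,S5,S6} — drop them.
P0 = {S1,S2,S3,S7} | {S4}.
On input 1, block {S1,S2,S3,S7} splits into {S1,S3,S7} and {S2}.
Split {S1,S3,S7} by δ(·,0) → {S1,S3} and {S7}.
The partition is now stable with 4 blocks: {S1,S3} | {S4} | {S2} | {S7}.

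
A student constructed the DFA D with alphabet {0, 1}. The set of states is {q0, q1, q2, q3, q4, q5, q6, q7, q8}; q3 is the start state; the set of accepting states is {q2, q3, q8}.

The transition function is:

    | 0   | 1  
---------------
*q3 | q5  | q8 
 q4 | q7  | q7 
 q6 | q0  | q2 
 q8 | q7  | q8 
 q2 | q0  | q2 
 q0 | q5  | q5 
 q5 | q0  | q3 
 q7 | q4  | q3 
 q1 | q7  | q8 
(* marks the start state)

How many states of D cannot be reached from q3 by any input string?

3

Starting at q3 and following transitions, the reachable set is {q0, q3, q4, q5, q7, q8}. That leaves q1, q2, q6 unreachable — 3 in total.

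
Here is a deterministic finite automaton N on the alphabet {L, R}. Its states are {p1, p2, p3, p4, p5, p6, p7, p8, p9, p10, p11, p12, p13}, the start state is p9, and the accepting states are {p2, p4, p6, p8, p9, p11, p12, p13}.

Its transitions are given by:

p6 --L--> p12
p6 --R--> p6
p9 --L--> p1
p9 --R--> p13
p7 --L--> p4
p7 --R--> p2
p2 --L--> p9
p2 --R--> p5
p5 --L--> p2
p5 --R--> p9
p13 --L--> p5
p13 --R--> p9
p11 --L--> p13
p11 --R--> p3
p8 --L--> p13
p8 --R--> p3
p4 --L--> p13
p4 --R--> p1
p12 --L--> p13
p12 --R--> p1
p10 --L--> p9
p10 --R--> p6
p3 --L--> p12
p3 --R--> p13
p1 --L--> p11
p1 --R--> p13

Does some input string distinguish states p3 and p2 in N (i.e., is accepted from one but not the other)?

States {p4,p6,p7,p8,p10} cannot be reached from the start state, so discard them.
P0 = {p2,p9,p11,p12,p13} | {p1,p3,p5}.
Refine {p2,p9,p11,p12,p13} on symbol L: members go to different blocks, giving {p2,p11,p12} and {p9,p13}.
The partition is now stable with 3 blocks: {p2,p11,p12} | {p1,p3,p5} | {p9,p13}.
p3 and p2 end up in different blocks, so they are distinguishable. For instance, the string 'ε' is accepted from only p2.

Yes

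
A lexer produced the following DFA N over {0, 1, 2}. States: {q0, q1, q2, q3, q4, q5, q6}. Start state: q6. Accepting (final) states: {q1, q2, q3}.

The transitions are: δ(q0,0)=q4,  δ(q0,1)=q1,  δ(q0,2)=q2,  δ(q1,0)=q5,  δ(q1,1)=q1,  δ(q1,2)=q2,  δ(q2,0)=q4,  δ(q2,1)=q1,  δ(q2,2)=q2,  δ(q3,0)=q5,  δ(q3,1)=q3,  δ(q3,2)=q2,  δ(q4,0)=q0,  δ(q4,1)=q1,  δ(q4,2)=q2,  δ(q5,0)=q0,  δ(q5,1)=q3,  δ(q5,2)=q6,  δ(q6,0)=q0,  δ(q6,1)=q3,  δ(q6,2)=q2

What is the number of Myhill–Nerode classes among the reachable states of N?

P0 = {q1,q2,q3} | {q0,q4,q5,q6}.
Refine {q0,q4,q5,q6} on symbol 2: members go to different blocks, giving {q0,q4,q6} and {q5}.
Split {q1,q2,q3} by δ(·,0) → {q1,q3} and {q2}.
Stable partition: {q1,q3} | {q0,q4,q6} | {q5} | {q2} — 4 equivalence classes.

4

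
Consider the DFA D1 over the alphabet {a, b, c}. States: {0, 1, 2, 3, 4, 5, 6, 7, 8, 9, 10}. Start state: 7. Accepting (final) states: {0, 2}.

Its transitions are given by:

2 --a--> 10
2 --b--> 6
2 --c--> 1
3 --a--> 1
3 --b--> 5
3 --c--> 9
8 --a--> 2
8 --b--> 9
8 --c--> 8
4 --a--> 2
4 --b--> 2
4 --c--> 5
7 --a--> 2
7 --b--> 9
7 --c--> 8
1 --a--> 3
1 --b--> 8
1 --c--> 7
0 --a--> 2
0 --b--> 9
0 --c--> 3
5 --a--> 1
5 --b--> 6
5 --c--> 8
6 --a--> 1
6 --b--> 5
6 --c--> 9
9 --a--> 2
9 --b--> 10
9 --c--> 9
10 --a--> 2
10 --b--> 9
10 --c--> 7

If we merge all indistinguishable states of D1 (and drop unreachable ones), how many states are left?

Reachable states from the start: {1,2,3,5,6,7,8,9,10}. Unreachable: {0,4} — drop them.
Initial partition by acceptance: {2} | {1,3,5,6,7,8,9,10}.
Refine {1,3,5,6,7,8,9,10} on symbol a: members go to different blocks, giving {1,3,5,6} and {7,8,9,10}.
On input b, block {1,3,5,6} splits into {3,5,6} and {1}.
The partition is now stable with 4 blocks: {2} | {3,5,6} | {7,8,9,10} | {1}.

4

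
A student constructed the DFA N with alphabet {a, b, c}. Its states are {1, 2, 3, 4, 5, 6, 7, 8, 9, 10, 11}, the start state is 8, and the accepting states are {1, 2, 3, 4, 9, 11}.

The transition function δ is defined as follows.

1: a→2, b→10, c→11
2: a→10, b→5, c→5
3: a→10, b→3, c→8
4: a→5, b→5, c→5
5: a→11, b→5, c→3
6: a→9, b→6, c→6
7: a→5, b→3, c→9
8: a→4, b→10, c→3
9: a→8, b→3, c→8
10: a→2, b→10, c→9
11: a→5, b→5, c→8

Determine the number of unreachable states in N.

3

Starting at 8 and following transitions, the reachable set is {2, 3, 4, 5, 8, 9, 10, 11}. That leaves 1, 6, 7 unreachable — 3 in total.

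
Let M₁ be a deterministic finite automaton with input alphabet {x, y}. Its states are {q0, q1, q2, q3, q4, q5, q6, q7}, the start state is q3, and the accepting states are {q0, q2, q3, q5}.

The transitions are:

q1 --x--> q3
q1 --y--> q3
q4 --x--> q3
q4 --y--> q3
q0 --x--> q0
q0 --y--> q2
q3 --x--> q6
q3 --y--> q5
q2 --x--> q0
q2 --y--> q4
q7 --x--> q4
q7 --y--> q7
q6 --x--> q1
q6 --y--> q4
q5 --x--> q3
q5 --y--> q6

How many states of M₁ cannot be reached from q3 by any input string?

3

Starting at q3 and following transitions, the reachable set is {q1, q3, q4, q5, q6}. That leaves q0, q2, q7 unreachable — 3 in total.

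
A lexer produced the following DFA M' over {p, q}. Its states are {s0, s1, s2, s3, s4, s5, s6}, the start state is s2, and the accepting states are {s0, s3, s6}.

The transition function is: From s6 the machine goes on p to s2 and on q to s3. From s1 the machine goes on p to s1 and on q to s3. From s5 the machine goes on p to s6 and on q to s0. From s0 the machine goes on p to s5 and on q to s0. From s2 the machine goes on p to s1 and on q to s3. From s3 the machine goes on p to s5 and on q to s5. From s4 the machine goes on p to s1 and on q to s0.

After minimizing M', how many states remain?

5

Reachable states from the start: {s0,s1,s2,s3,s5,s6}. Unreachable: {s4} — drop them.
Initial partition by acceptance: {s0,s3,s6} | {s1,s2,s5}.
Refine {s0,s3,s6} on symbol q: members go to different blocks, giving {s0,s6} and {s3}.
Refine {s0,s6} on symbol q: members go to different blocks, giving {s0} and {s6}.
Refine {s1,s2,s5} on symbol p: members go to different blocks, giving {s1,s2} and {s5}.
No further refinement is possible. Final partition (5 blocks): {s0} | {s1,s2} | {s3} | {s6} | {s5}.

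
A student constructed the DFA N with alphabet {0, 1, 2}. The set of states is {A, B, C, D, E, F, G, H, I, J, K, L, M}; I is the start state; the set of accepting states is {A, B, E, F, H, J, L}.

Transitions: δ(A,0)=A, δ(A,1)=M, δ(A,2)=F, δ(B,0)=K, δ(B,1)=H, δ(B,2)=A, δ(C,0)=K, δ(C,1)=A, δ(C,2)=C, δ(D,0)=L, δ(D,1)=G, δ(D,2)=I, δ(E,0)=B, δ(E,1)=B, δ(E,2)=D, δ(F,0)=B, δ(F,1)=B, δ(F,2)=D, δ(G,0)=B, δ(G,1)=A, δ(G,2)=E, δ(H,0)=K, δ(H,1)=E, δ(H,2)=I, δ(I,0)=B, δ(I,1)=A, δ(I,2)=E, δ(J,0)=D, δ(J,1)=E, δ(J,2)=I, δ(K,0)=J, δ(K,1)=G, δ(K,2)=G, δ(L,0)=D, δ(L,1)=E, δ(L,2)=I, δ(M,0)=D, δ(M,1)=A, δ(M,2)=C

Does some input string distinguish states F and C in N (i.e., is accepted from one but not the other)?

Yes

Every state is reachable, so we keep all 13.
Initial partition by acceptance: {A,B,E,F,H,J,L} | {C,D,G,I,K,M}.
Refine {A,B,E,F,H,J,L} on symbol 0: members go to different blocks, giving {B,H,J,L} and {A,E,F}.
Split {B,H,J,L} by δ(·,1) → {H,J,L} and {B}.
On input 0, block {C,D,G,I,K,M} splits into {C,M} and {D,K} and {G,I}.
On input 0, block {A,E,F} splits into {E,F} and {A}.
Stable partition: {H,J,L} | {C,M} | {E,F} | {B} | {D,K} | {G,I} | {A} — 7 equivalence classes.
F and C end up in different blocks, so they are distinguishable. For instance, the string 'ε' is accepted from only F.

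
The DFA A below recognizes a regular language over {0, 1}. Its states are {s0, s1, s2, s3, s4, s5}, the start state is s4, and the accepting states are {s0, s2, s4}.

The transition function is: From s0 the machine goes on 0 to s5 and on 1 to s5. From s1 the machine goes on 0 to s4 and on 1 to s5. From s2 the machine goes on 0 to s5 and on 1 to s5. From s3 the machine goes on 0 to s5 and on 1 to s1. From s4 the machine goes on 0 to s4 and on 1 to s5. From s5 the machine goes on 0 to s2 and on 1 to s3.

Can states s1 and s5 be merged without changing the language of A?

No

Reachable states from the start: {s1,s2,s3,s4,s5}. Unreachable: {s0} — drop them.
Start with accepting vs non-accepting: {s2,s4} | {s1,s3,s5}.
On input 0, block {s2,s4} splits into {s2} and {s4}.
On input 0, block {s1,s3,s5} splits into {s1} and {s3} and {s5}.
No further refinement is possible. Final partition (5 blocks): {s2} | {s1} | {s4} | {s3} | {s5}.
s1 and s5 end up in different blocks, so they are distinguishable. For instance, the string '00' is accepted from only s1.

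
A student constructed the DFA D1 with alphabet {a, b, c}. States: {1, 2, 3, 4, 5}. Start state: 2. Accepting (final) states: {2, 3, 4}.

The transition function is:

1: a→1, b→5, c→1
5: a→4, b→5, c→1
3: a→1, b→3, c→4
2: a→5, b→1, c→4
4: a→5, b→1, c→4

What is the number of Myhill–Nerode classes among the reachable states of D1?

3

Reachable states from the start: {1,2,4,5}. Unreachable: {3} — drop them.
P0 = {2,4} | {1,5}.
Refine {1,5} on symbol a: members go to different blocks, giving {1} and {5}.
The partition is now stable with 3 blocks: {2,4} | {1} | {5}.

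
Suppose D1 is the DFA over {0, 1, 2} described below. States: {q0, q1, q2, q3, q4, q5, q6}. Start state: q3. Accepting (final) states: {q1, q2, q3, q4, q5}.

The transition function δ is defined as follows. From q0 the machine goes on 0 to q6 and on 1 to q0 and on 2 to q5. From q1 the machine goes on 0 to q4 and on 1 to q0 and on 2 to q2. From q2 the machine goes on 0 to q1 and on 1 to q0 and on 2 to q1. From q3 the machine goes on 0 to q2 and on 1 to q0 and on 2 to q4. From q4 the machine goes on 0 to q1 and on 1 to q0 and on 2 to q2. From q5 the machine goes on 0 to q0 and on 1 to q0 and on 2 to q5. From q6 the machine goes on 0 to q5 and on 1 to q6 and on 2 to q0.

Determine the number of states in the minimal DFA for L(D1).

Start with accepting vs non-accepting: {q1,q2,q3,q4,q5} | {q0,q6}.
Split {q1,q2,q3,q4,q5} by δ(·,0) → {q1,q2,q3,q4} and {q5}.
Split {q0,q6} by δ(·,0) → {q0} and {q6}.
The partition is now stable with 4 blocks: {q1,q2,q3,q4} | {q0} | {q5} | {q6}.

4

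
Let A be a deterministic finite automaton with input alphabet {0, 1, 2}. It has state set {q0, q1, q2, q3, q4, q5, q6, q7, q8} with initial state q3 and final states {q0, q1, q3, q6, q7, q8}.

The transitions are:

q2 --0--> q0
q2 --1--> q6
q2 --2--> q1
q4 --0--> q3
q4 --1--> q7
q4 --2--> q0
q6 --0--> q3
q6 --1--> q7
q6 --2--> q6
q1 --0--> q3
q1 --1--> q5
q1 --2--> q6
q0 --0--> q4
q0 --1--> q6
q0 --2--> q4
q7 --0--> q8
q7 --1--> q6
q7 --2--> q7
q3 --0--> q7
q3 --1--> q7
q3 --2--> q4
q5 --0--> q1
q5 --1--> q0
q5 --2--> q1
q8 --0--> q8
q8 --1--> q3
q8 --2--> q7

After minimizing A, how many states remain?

6

First remove the unreachable states {q1,q2,q5}; 6 states remain.
P0 = {q0,q3,q6,q7,q8} | {q4}.
On input 0, block {q0,q3,q6,q7,q8} splits into {q3,q6,q7,q8} and {q0}.
Refine {q3,q6,q7,q8} on symbol 2: members go to different blocks, giving {q6,q7,q8} and {q3}.
Split {q6,q7,q8} by δ(·,0) → {q7,q8} and {q6}.
On input 1, block {q7,q8} splits into {q7} and {q8}.
No further refinement is possible. Final partition (6 blocks): {q7} | {q4} | {q0} | {q3} | {q6} | {q8}.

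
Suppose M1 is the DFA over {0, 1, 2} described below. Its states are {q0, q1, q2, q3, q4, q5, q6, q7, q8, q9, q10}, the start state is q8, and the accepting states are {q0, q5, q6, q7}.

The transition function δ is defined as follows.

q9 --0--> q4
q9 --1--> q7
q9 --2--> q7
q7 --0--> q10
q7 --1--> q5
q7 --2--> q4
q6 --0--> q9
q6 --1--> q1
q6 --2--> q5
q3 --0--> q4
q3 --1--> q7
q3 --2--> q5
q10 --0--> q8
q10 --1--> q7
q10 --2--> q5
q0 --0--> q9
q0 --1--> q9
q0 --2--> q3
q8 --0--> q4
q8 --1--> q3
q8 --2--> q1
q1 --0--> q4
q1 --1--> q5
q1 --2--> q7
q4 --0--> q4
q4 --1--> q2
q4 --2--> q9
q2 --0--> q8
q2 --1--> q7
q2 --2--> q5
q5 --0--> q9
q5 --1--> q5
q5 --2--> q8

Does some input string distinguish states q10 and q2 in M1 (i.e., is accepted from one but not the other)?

No

Reachable states from the start: {q1,q2,q3,q4,q5,q7,q8,q9,q10}. Unreachable: {q0,q6} — drop them.
P0 = {q5,q7} | {q1,q2,q3,q4,q8,q9,q10}.
Refine {q1,q2,q3,q4,q8,q9,q10} on symbol 1: members go to different blocks, giving {q1,q2,q3,q9,q10} and {q4,q8}.
No further refinement is possible. Final partition (3 blocks): {q5,q7} | {q1,q2,q3,q9,q10} | {q4,q8}.
q10 and q2 lie in the same block of the stable partition, so they are equivalent — no string distinguishes them.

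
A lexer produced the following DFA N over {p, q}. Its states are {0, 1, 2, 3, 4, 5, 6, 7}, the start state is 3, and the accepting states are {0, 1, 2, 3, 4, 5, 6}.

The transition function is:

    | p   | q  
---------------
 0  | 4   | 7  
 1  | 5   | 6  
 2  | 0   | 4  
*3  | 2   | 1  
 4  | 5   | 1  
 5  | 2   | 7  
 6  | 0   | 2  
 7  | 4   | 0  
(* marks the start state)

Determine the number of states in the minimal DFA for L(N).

4

P0 = {0,1,2,3,4,5,6} | {7}.
On input q, block {0,1,2,3,4,5,6} splits into {1,2,3,4,6} and {0,5}.
Split {1,2,3,4,6} by δ(·,p) → {1,2,4,6} and {3}.
Stable partition: {1,2,4,6} | {7} | {0,5} | {3} — 4 equivalence classes.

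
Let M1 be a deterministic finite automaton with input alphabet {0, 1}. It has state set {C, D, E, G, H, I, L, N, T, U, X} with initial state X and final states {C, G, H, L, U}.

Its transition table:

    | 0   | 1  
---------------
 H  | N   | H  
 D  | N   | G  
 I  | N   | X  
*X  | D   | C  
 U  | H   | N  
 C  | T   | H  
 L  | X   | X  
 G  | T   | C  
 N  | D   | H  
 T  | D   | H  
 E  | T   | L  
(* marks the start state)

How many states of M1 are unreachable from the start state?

4

No path from X leads to E, I, L, U; the other 7 states are all reachable.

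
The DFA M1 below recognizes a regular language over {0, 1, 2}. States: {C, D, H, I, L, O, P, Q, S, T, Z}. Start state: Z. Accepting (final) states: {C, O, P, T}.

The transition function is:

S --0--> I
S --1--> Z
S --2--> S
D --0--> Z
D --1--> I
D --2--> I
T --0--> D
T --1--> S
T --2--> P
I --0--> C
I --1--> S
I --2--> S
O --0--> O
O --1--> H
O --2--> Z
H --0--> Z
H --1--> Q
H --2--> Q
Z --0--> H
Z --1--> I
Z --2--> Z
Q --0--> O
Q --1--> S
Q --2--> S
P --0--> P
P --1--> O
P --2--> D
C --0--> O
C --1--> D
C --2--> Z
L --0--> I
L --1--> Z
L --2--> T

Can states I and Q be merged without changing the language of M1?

Yes

Reachable states from the start: {C,D,H,I,O,Q,S,Z}. Unreachable: {L,P,T} — drop them.
Initial partition by acceptance: {C,O} | {D,H,I,Q,S,Z}.
Split {D,H,I,Q,S,Z} by δ(·,0) → {D,H,S,Z} and {I,Q}.
Split {D,H,S,Z} by δ(·,0) → {D,H,Z} and {S}.
Refine {D,H,Z} on symbol 2: members go to different blocks, giving {D,H} and {Z}.
No further refinement is possible. Final partition (5 blocks): {C,O} | {D,H} | {I,Q} | {S} | {Z}.
I and Q lie in the same block of the stable partition, so they are equivalent — no string distinguishes them.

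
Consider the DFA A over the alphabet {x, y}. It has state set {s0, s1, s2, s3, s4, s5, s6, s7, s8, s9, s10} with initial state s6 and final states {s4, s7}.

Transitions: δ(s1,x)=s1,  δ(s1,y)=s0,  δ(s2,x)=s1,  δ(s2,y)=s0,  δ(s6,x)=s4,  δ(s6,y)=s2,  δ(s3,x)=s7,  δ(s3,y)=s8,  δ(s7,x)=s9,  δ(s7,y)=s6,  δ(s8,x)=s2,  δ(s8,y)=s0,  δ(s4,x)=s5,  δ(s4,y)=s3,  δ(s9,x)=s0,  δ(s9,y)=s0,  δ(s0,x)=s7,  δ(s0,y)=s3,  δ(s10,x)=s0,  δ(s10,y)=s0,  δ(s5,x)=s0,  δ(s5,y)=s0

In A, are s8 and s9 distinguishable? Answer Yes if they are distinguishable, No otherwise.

First remove the unreachable states {s10}; 10 states remain.
Initial partition by acceptance: {s4,s7} | {s0,s1,s2,s3,s5,s6,s8,s9}.
On input x, block {s0,s1,s2,s3,s5,s6,s8,s9} splits into {s1,s2,s5,s8,s9} and {s0,s3,s6}.
Refine {s1,s2,s5,s8,s9} on symbol x: members go to different blocks, giving {s1,s2,s8} and {s5,s9}.
On input y, block {s0,s3,s6} splits into {s3,s6} and {s0}.
Stable partition: {s4,s7} | {s1,s2,s8} | {s3,s6} | {s5,s9} | {s0} — 5 equivalence classes.
s8 and s9 end up in different blocks, so they are distinguishable. For instance, the string 'xx' is accepted from only s9.

Yes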